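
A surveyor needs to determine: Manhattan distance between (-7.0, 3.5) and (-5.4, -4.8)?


|(-7)-(-5.4)| + |3.5-(-4.8)| = 1.6 + 8.3 = 9.9

9.9


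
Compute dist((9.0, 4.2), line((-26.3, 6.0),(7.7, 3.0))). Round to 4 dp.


|cross product| = 44.7
|line direction| = sqrt(1165) = 34.1321
Distance = 44.7/sqrt(1165) = 1.3096

1.3096


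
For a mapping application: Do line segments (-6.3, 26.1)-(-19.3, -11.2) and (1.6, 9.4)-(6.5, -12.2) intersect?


Cross products: d1=-88.81, d2=-552.38, d3=511.77, d4=975.34
d1*d2 < 0 and d3*d4 < 0? no

No, they don't intersect


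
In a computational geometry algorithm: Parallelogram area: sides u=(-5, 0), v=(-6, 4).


|u x v| = |(-5)*4 - 0*(-6)|
= |(-20) - 0| = 20

20


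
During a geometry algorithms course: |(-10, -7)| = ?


|u| = sqrt((-10)^2 + (-7)^2) = sqrt(149) = 12.2066

12.2066


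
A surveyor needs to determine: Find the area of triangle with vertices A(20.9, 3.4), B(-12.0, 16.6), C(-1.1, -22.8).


Area = |x_A(y_B-y_C) + x_B(y_C-y_A) + x_C(y_A-y_B)|/2
= |823.46 + 314.4 + 14.52|/2
= 1152.38/2 = 576.19

576.19


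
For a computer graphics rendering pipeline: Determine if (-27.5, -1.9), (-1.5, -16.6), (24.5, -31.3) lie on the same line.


Cross product: ((-1.5)-(-27.5))*((-31.3)-(-1.9)) - ((-16.6)-(-1.9))*(24.5-(-27.5))
= 0

Yes, collinear


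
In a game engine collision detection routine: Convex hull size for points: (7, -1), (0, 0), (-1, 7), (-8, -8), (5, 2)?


Convex hull vertices (CCW): (-8, -8), (7, -1), (5, 2), (-1, 7)
Count = 4

4


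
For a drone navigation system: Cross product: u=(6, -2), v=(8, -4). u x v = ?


u x v = u_x*v_y - u_y*v_x = 6*(-4) - (-2)*8
= (-24) - (-16) = -8

-8


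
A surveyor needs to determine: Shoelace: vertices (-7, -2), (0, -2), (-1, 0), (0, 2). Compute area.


Shoelace sum: ((-7)*(-2) - 0*(-2)) + (0*0 - (-1)*(-2)) + ((-1)*2 - 0*0) + (0*(-2) - (-7)*2)
= 24
Area = |24|/2 = 12

12


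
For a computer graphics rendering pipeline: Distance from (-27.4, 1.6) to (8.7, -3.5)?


dx=36.1, dy=-5.1
d^2 = 36.1^2 + (-5.1)^2 = 1329.22
d = sqrt(1329.22) = 36.4585

36.4585


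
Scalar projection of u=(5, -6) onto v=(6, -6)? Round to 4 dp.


u.v = 66, |v| = sqrt(72) = 8.4853
Scalar projection = u.v / |v| = 66 / sqrt(72) = 7.7782

7.7782


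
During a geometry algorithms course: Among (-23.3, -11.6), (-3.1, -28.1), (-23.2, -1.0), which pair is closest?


d(P0,P1) = 26.0824, d(P0,P2) = 10.6005, d(P1,P2) = 33.7405
Closest: P0 and P2

Closest pair: (-23.3, -11.6) and (-23.2, -1.0), distance = 10.6005


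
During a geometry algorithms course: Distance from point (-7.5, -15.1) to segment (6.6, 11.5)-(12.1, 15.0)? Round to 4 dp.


Project P onto AB: t = 0 (clamped to [0,1])
Closest point on segment: (6.6, 11.5)
Distance: 30.106

30.106


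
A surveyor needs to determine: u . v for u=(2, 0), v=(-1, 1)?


u . v = u_x*v_x + u_y*v_y = 2*(-1) + 0*1
= (-2) + 0 = -2

-2


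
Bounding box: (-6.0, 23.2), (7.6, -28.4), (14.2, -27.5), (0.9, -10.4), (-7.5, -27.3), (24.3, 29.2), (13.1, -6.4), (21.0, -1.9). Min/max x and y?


x range: [-7.5, 24.3]
y range: [-28.4, 29.2]
Bounding box: (-7.5,-28.4) to (24.3,29.2)

(-7.5,-28.4) to (24.3,29.2)


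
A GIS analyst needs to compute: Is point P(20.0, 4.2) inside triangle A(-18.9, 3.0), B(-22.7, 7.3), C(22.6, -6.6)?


Cross products: AB x AP = -171.83, BC x BP = 453.1, CA x CP = -423.24
All same sign? no

No, outside


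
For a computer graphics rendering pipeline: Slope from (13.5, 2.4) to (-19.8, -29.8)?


slope = (y2-y1)/(x2-x1) = ((-29.8)-2.4)/((-19.8)-13.5) = (-32.2)/(-33.3) = 0.967

0.967


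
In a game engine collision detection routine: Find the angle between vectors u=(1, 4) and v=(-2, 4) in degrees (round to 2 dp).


u.v = 14, |u| = sqrt(17) = 4.1231, |v| = sqrt(20) = 4.4721
cos(theta) = u.v/(|u||v|) = 14/sqrt(340) = 0.759257
theta = acos(0.759257) = 40.6 degrees

40.6 degrees


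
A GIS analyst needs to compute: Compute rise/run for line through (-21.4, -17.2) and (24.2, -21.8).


slope = (y2-y1)/(x2-x1) = ((-21.8)-(-17.2))/(24.2-(-21.4)) = (-4.6)/45.6 = -0.1009

-0.1009


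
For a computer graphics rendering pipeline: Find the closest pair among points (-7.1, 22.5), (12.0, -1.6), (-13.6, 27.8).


d(P0,P1) = 30.7509, d(P0,P2) = 8.3869, d(P1,P2) = 38.9836
Closest: P0 and P2

Closest pair: (-7.1, 22.5) and (-13.6, 27.8), distance = 8.3869


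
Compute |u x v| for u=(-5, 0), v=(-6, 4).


|u x v| = |(-5)*4 - 0*(-6)|
= |(-20) - 0| = 20

20


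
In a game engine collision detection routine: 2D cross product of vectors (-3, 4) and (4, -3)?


u x v = u_x*v_y - u_y*v_x = (-3)*(-3) - 4*4
= 9 - 16 = -7

-7


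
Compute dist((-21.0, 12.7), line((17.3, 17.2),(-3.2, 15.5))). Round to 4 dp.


|cross product| = 27.14
|line direction| = sqrt(423.14) = 20.5704
Distance = 27.14/sqrt(423.14) = 1.3194

1.3194


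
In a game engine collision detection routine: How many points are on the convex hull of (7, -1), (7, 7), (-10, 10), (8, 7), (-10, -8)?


Convex hull vertices (CCW): (-10, -8), (7, -1), (8, 7), (-10, 10)
Count = 4

4


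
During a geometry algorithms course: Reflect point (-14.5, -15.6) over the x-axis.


Reflection over x-axis: (x,y) -> (x,-y)
(-14.5, -15.6) -> (-14.5, 15.6)

(-14.5, 15.6)


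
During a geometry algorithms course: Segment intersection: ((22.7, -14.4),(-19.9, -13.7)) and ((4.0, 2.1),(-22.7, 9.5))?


Cross products: d1=302.17, d2=598.72, d3=-689.81, d4=-986.36
d1*d2 < 0 and d3*d4 < 0? no

No, they don't intersect


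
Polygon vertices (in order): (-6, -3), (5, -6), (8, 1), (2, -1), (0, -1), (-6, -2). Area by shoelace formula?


Shoelace sum: ((-6)*(-6) - 5*(-3)) + (5*1 - 8*(-6)) + (8*(-1) - 2*1) + (2*(-1) - 0*(-1)) + (0*(-2) - (-6)*(-1)) + ((-6)*(-3) - (-6)*(-2))
= 92
Area = |92|/2 = 46

46


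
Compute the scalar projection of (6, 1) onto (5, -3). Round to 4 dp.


u.v = 27, |v| = sqrt(34) = 5.831
Scalar projection = u.v / |v| = 27 / sqrt(34) = 4.6305

4.6305


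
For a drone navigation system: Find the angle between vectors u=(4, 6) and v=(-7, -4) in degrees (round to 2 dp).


u.v = -52, |u| = sqrt(52) = 7.2111, |v| = sqrt(65) = 8.0623
cos(theta) = u.v/(|u||v|) = -52/sqrt(3380) = -0.894427
theta = acos(-0.894427) = 153.43 degrees

153.43 degrees


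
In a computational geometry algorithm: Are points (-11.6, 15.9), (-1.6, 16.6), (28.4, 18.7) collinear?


Cross product: ((-1.6)-(-11.6))*(18.7-15.9) - (16.6-15.9)*(28.4-(-11.6))
= 0

Yes, collinear


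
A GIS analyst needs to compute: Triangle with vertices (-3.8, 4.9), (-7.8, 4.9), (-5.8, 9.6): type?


Side lengths squared: AB^2=16, BC^2=26.09, CA^2=26.09
Sorted: [16, 26.09, 26.09]
By sides: Isosceles, By angles: Acute

Isosceles, Acute


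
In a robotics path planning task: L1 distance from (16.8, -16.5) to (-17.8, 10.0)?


|16.8-(-17.8)| + |(-16.5)-10| = 34.6 + 26.5 = 61.1

61.1


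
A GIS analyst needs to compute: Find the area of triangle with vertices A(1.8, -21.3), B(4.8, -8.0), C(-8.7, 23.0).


Area = |x_A(y_B-y_C) + x_B(y_C-y_A) + x_C(y_A-y_B)|/2
= |(-55.8) + 212.64 + 115.71|/2
= 272.55/2 = 136.275

136.275


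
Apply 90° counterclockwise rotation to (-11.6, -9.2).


90° CCW: (x,y) -> (-y, x)
(-11.6,-9.2) -> (9.2, -11.6)

(9.2, -11.6)


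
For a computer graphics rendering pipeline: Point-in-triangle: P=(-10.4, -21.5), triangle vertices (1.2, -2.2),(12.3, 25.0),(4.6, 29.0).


Cross products: AB x AP = 101.29, BC x BP = 448.85, CA x CP = -296.3
All same sign? no

No, outside


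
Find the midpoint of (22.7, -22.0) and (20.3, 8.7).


M = ((22.7+20.3)/2, ((-22)+8.7)/2)
= (21.5, -6.65)

(21.5, -6.65)


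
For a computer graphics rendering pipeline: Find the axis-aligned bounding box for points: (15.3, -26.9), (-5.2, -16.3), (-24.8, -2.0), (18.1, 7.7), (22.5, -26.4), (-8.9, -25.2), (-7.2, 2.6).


x range: [-24.8, 22.5]
y range: [-26.9, 7.7]
Bounding box: (-24.8,-26.9) to (22.5,7.7)

(-24.8,-26.9) to (22.5,7.7)


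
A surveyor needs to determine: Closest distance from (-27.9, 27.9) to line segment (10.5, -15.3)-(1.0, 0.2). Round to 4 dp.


Project P onto AB: t = 1 (clamped to [0,1])
Closest point on segment: (1, 0.2)
Distance: 40.0312

40.0312


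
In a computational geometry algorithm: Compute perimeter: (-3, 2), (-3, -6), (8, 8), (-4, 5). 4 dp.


Sides: (-3, 2)->(-3, -6): sqrt(64) = 8, (-3, -6)->(8, 8): sqrt(317) = 17.804494, (8, 8)->(-4, 5): sqrt(153) = 12.369317, (-4, 5)->(-3, 2): sqrt(10) = 3.162278
Sum = 41.336089
Perimeter = 41.3361

41.3361


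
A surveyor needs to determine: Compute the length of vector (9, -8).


|u| = sqrt(9^2 + (-8)^2) = sqrt(145) = 12.0416

12.0416


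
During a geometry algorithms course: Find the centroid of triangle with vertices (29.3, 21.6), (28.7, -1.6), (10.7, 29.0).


Centroid = ((x_A+x_B+x_C)/3, (y_A+y_B+y_C)/3)
= ((29.3+28.7+10.7)/3, (21.6+(-1.6)+29)/3)
= (22.9, 16.3333)

(22.9, 16.3333)


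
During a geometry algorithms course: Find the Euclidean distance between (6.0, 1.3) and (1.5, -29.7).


dx=-4.5, dy=-31
d^2 = (-4.5)^2 + (-31)^2 = 981.25
d = sqrt(981.25) = 31.3249

31.3249


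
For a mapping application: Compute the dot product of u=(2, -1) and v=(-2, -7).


u . v = u_x*v_x + u_y*v_y = 2*(-2) + (-1)*(-7)
= (-4) + 7 = 3

3


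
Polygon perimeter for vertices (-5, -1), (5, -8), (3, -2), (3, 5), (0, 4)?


Sides: (-5, -1)->(5, -8): sqrt(149) = 12.206556, (5, -8)->(3, -2): sqrt(40) = 6.324555, (3, -2)->(3, 5): sqrt(49) = 7, (3, 5)->(0, 4): sqrt(10) = 3.162278, (0, 4)->(-5, -1): sqrt(50) = 7.071068
Sum = 35.764457
Perimeter = 35.7645

35.7645


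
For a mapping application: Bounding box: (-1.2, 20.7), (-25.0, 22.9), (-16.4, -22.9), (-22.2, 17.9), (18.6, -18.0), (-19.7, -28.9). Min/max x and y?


x range: [-25, 18.6]
y range: [-28.9, 22.9]
Bounding box: (-25,-28.9) to (18.6,22.9)

(-25,-28.9) to (18.6,22.9)


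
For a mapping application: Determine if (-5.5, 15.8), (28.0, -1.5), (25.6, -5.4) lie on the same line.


Cross product: (28-(-5.5))*((-5.4)-15.8) - ((-1.5)-15.8)*(25.6-(-5.5))
= -172.17

No, not collinear


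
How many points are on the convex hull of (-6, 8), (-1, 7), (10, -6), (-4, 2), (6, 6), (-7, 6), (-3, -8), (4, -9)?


Convex hull vertices (CCW): (-7, 6), (-3, -8), (4, -9), (10, -6), (6, 6), (-6, 8)
Count = 6

6


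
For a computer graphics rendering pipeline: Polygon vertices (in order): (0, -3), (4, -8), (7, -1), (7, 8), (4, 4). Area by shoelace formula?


Shoelace sum: (0*(-8) - 4*(-3)) + (4*(-1) - 7*(-8)) + (7*8 - 7*(-1)) + (7*4 - 4*8) + (4*(-3) - 0*4)
= 111
Area = |111|/2 = 55.5

55.5


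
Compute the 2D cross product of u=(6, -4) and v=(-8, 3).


u x v = u_x*v_y - u_y*v_x = 6*3 - (-4)*(-8)
= 18 - 32 = -14

-14


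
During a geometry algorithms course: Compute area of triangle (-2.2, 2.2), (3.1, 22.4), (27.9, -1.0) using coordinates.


Area = |x_A(y_B-y_C) + x_B(y_C-y_A) + x_C(y_A-y_B)|/2
= |(-51.48) + (-9.92) + (-563.58)|/2
= 624.98/2 = 312.49

312.49


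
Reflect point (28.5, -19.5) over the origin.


Reflection over origin: (x,y) -> (-x,-y)
(28.5, -19.5) -> (-28.5, 19.5)

(-28.5, 19.5)


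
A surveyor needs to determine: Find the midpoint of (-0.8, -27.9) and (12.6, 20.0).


M = (((-0.8)+12.6)/2, ((-27.9)+20)/2)
= (5.9, -3.95)

(5.9, -3.95)


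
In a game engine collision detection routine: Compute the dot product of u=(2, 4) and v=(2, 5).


u . v = u_x*v_x + u_y*v_y = 2*2 + 4*5
= 4 + 20 = 24

24


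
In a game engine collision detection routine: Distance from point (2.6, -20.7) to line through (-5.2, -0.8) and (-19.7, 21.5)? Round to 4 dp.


|cross product| = 114.61
|line direction| = sqrt(707.54) = 26.5996
Distance = 114.61/sqrt(707.54) = 4.3087

4.3087


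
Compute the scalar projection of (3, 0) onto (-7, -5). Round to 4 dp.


u.v = -21, |v| = sqrt(74) = 8.6023
Scalar projection = u.v / |v| = -21 / sqrt(74) = -2.4412

-2.4412


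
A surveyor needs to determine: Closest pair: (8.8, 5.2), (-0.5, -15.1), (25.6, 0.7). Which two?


d(P0,P1) = 22.3289, d(P0,P2) = 17.3922, d(P1,P2) = 30.5098
Closest: P0 and P2

Closest pair: (8.8, 5.2) and (25.6, 0.7), distance = 17.3922


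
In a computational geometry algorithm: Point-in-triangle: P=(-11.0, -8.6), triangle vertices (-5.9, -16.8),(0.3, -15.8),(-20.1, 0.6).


Cross products: AB x AP = 55.94, BC x BP = 38.44, CA x CP = 27.7
All same sign? yes

Yes, inside


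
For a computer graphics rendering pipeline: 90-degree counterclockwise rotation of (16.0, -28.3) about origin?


90° CCW: (x,y) -> (-y, x)
(16,-28.3) -> (28.3, 16)

(28.3, 16)


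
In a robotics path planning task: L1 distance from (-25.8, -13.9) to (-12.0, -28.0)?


|(-25.8)-(-12)| + |(-13.9)-(-28)| = 13.8 + 14.1 = 27.9

27.9


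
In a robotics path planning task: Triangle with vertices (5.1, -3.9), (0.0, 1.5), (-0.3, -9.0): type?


Side lengths squared: AB^2=55.17, BC^2=110.34, CA^2=55.17
Sorted: [55.17, 55.17, 110.34]
By sides: Isosceles, By angles: Right

Isosceles, Right


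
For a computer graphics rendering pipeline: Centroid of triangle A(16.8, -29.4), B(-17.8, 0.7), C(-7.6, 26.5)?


Centroid = ((x_A+x_B+x_C)/3, (y_A+y_B+y_C)/3)
= ((16.8+(-17.8)+(-7.6))/3, ((-29.4)+0.7+26.5)/3)
= (-2.8667, -0.7333)

(-2.8667, -0.7333)


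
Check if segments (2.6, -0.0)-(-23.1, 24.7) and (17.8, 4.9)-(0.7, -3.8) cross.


Cross products: d1=-48.45, d2=-694.41, d3=-501.37, d4=144.59
d1*d2 < 0 and d3*d4 < 0? no

No, they don't intersect


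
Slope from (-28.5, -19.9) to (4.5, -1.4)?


slope = (y2-y1)/(x2-x1) = ((-1.4)-(-19.9))/(4.5-(-28.5)) = 18.5/33 = 0.5606

0.5606


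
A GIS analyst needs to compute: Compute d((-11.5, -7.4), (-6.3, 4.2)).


dx=5.2, dy=11.6
d^2 = 5.2^2 + 11.6^2 = 161.6
d = sqrt(161.6) = 12.7122

12.7122


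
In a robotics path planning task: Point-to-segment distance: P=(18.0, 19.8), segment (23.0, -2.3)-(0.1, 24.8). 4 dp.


Project P onto AB: t = 0.5667 (clamped to [0,1])
Closest point on segment: (10.0219, 13.0584)
Distance: 10.4451

10.4451


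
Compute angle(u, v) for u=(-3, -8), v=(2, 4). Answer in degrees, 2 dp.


u.v = -38, |u| = sqrt(73) = 8.544, |v| = sqrt(20) = 4.4721
cos(theta) = u.v/(|u||v|) = -38/sqrt(1460) = -0.994505
theta = acos(-0.994505) = 173.99 degrees

173.99 degrees


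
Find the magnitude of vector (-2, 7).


|u| = sqrt((-2)^2 + 7^2) = sqrt(53) = 7.2801

7.2801


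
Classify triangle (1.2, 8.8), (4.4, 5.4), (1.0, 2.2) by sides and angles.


Side lengths squared: AB^2=21.8, BC^2=21.8, CA^2=43.6
Sorted: [21.8, 21.8, 43.6]
By sides: Isosceles, By angles: Right

Isosceles, Right


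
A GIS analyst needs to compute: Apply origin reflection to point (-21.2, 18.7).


Reflection over origin: (x,y) -> (-x,-y)
(-21.2, 18.7) -> (21.2, -18.7)

(21.2, -18.7)


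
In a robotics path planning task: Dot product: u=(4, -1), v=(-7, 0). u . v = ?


u . v = u_x*v_x + u_y*v_y = 4*(-7) + (-1)*0
= (-28) + 0 = -28

-28


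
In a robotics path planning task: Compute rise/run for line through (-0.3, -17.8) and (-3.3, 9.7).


slope = (y2-y1)/(x2-x1) = (9.7-(-17.8))/((-3.3)-(-0.3)) = 27.5/(-3) = -9.1667

-9.1667


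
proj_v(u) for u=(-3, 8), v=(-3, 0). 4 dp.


u.v = 9, |v| = sqrt(9) = 3
Scalar projection = u.v / |v| = 9 / sqrt(9) = 3

3


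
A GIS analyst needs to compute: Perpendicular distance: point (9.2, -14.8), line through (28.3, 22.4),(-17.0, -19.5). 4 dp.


|cross product| = 884.87
|line direction| = sqrt(3807.7) = 61.7066
Distance = 884.87/sqrt(3807.7) = 14.34

14.34


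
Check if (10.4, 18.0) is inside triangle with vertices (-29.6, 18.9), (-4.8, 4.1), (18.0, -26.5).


Cross products: AB x AP = 569.68, BC x BP = 782.04, CA x CP = -1773.16
All same sign? no

No, outside


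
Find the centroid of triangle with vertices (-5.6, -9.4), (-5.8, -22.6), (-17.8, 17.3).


Centroid = ((x_A+x_B+x_C)/3, (y_A+y_B+y_C)/3)
= (((-5.6)+(-5.8)+(-17.8))/3, ((-9.4)+(-22.6)+17.3)/3)
= (-9.7333, -4.9)

(-9.7333, -4.9)


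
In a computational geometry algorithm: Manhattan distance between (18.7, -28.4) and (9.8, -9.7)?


|18.7-9.8| + |(-28.4)-(-9.7)| = 8.9 + 18.7 = 27.6

27.6


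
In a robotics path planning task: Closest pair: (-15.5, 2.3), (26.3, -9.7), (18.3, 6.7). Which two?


d(P0,P1) = 43.4884, d(P0,P2) = 34.0852, d(P1,P2) = 18.2472
Closest: P1 and P2

Closest pair: (26.3, -9.7) and (18.3, 6.7), distance = 18.2472


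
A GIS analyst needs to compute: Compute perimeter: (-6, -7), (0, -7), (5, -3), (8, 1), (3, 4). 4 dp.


Sides: (-6, -7)->(0, -7): sqrt(36) = 6, (0, -7)->(5, -3): sqrt(41) = 6.403124, (5, -3)->(8, 1): sqrt(25) = 5, (8, 1)->(3, 4): sqrt(34) = 5.830952, (3, 4)->(-6, -7): sqrt(202) = 14.21267
Sum = 37.446746
Perimeter = 37.4467

37.4467


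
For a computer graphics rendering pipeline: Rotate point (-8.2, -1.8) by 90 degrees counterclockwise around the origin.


90° CCW: (x,y) -> (-y, x)
(-8.2,-1.8) -> (1.8, -8.2)

(1.8, -8.2)


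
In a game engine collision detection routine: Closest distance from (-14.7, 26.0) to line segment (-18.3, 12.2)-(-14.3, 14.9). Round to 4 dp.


Project P onto AB: t = 1 (clamped to [0,1])
Closest point on segment: (-14.3, 14.9)
Distance: 11.1072

11.1072


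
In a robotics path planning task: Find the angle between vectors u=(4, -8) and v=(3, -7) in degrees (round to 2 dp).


u.v = 68, |u| = sqrt(80) = 8.9443, |v| = sqrt(58) = 7.6158
cos(theta) = u.v/(|u||v|) = 68/sqrt(4640) = 0.998274
theta = acos(0.998274) = 3.37 degrees

3.37 degrees


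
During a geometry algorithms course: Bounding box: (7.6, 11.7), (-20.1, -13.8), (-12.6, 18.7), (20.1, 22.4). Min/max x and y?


x range: [-20.1, 20.1]
y range: [-13.8, 22.4]
Bounding box: (-20.1,-13.8) to (20.1,22.4)

(-20.1,-13.8) to (20.1,22.4)


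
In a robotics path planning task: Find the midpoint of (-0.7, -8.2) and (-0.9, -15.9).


M = (((-0.7)+(-0.9))/2, ((-8.2)+(-15.9))/2)
= (-0.8, -12.05)

(-0.8, -12.05)


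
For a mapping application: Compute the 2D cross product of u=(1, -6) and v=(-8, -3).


u x v = u_x*v_y - u_y*v_x = 1*(-3) - (-6)*(-8)
= (-3) - 48 = -51

-51


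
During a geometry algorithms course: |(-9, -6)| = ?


|u| = sqrt((-9)^2 + (-6)^2) = sqrt(117) = 10.8167

10.8167


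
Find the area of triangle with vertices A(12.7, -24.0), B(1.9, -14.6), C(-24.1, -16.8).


Area = |x_A(y_B-y_C) + x_B(y_C-y_A) + x_C(y_A-y_B)|/2
= |27.94 + 13.68 + 226.54|/2
= 268.16/2 = 134.08

134.08


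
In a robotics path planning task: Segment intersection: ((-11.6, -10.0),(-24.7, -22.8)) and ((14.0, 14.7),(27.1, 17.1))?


Cross products: d1=-262.13, d2=-398.37, d3=4.11, d4=140.35
d1*d2 < 0 and d3*d4 < 0? no

No, they don't intersect


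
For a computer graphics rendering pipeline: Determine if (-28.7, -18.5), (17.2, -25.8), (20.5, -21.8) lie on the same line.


Cross product: (17.2-(-28.7))*((-21.8)-(-18.5)) - ((-25.8)-(-18.5))*(20.5-(-28.7))
= 207.69

No, not collinear


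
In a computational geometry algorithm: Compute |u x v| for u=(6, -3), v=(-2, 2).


|u x v| = |6*2 - (-3)*(-2)|
= |12 - 6| = 6

6


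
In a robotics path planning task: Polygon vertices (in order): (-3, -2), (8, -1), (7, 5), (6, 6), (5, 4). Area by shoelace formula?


Shoelace sum: ((-3)*(-1) - 8*(-2)) + (8*5 - 7*(-1)) + (7*6 - 6*5) + (6*4 - 5*6) + (5*(-2) - (-3)*4)
= 74
Area = |74|/2 = 37

37


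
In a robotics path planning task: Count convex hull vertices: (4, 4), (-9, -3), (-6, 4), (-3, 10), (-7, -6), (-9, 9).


Convex hull vertices (CCW): (-9, -3), (-7, -6), (4, 4), (-3, 10), (-9, 9)
Count = 5

5


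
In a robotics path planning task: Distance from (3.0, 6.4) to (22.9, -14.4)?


dx=19.9, dy=-20.8
d^2 = 19.9^2 + (-20.8)^2 = 828.65
d = sqrt(828.65) = 28.7863

28.7863


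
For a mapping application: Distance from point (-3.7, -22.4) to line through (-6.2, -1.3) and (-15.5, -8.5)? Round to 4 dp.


|cross product| = 214.23
|line direction| = sqrt(138.33) = 11.7614
Distance = 214.23/sqrt(138.33) = 18.2147

18.2147


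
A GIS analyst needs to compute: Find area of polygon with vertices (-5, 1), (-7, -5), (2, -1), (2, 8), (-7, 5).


Shoelace sum: ((-5)*(-5) - (-7)*1) + ((-7)*(-1) - 2*(-5)) + (2*8 - 2*(-1)) + (2*5 - (-7)*8) + ((-7)*1 - (-5)*5)
= 151
Area = |151|/2 = 75.5

75.5


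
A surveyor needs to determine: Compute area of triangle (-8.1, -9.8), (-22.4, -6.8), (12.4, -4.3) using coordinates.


Area = |x_A(y_B-y_C) + x_B(y_C-y_A) + x_C(y_A-y_B)|/2
= |20.25 + (-123.2) + (-37.2)|/2
= 140.15/2 = 70.075

70.075


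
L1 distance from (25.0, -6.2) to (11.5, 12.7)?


|25-11.5| + |(-6.2)-12.7| = 13.5 + 18.9 = 32.4

32.4


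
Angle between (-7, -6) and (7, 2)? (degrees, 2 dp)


u.v = -61, |u| = sqrt(85) = 9.2195, |v| = sqrt(53) = 7.2801
cos(theta) = u.v/(|u||v|) = -61/sqrt(4505) = -0.90883
theta = acos(-0.90883) = 155.34 degrees

155.34 degrees


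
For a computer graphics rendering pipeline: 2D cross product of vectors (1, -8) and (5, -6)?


u x v = u_x*v_y - u_y*v_x = 1*(-6) - (-8)*5
= (-6) - (-40) = 34

34


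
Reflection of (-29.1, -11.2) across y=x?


Reflection over y=x: (x,y) -> (y,x)
(-29.1, -11.2) -> (-11.2, -29.1)

(-11.2, -29.1)


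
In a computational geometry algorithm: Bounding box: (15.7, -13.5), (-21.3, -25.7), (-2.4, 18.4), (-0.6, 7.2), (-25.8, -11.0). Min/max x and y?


x range: [-25.8, 15.7]
y range: [-25.7, 18.4]
Bounding box: (-25.8,-25.7) to (15.7,18.4)

(-25.8,-25.7) to (15.7,18.4)


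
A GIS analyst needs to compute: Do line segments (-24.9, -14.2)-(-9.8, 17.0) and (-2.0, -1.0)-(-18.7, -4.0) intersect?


Cross products: d1=151.74, d2=-324, d3=-515.16, d4=-39.42
d1*d2 < 0 and d3*d4 < 0? no

No, they don't intersect


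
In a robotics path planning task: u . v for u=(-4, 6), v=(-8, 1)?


u . v = u_x*v_x + u_y*v_y = (-4)*(-8) + 6*1
= 32 + 6 = 38

38


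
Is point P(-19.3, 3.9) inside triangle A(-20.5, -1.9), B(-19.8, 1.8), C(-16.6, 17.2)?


Cross products: AB x AP = -0.38, BC x BP = -0.98, CA x CP = 0.3
All same sign? no

No, outside


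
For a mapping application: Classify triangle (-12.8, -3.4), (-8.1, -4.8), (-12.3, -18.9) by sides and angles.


Side lengths squared: AB^2=24.05, BC^2=216.45, CA^2=240.5
Sorted: [24.05, 216.45, 240.5]
By sides: Scalene, By angles: Right

Scalene, Right


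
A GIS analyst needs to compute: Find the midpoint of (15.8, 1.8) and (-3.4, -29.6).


M = ((15.8+(-3.4))/2, (1.8+(-29.6))/2)
= (6.2, -13.9)

(6.2, -13.9)


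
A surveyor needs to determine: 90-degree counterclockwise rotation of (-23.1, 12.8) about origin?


90° CCW: (x,y) -> (-y, x)
(-23.1,12.8) -> (-12.8, -23.1)

(-12.8, -23.1)


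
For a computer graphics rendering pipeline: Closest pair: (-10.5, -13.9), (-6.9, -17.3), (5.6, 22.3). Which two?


d(P0,P1) = 4.9518, d(P0,P2) = 39.6188, d(P1,P2) = 41.526
Closest: P0 and P1

Closest pair: (-10.5, -13.9) and (-6.9, -17.3), distance = 4.9518


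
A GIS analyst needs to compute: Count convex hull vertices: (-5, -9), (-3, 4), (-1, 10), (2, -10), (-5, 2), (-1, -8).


Convex hull vertices (CCW): (-5, -9), (2, -10), (-1, 10), (-5, 2)
Count = 4

4


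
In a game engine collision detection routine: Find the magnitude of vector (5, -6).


|u| = sqrt(5^2 + (-6)^2) = sqrt(61) = 7.8102

7.8102


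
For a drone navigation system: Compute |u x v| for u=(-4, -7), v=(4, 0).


|u x v| = |(-4)*0 - (-7)*4|
= |0 - (-28)| = 28

28


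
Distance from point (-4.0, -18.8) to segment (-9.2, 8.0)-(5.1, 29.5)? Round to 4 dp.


Project P onto AB: t = 0 (clamped to [0,1])
Closest point on segment: (-9.2, 8)
Distance: 27.2998

27.2998


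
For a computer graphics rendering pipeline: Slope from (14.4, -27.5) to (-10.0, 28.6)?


slope = (y2-y1)/(x2-x1) = (28.6-(-27.5))/((-10)-14.4) = 56.1/(-24.4) = -2.2992

-2.2992


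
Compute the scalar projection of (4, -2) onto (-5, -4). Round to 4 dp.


u.v = -12, |v| = sqrt(41) = 6.4031
Scalar projection = u.v / |v| = -12 / sqrt(41) = -1.8741

-1.8741


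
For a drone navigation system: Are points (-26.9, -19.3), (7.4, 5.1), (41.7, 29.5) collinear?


Cross product: (7.4-(-26.9))*(29.5-(-19.3)) - (5.1-(-19.3))*(41.7-(-26.9))
= 0

Yes, collinear


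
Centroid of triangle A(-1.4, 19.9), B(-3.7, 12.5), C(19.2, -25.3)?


Centroid = ((x_A+x_B+x_C)/3, (y_A+y_B+y_C)/3)
= (((-1.4)+(-3.7)+19.2)/3, (19.9+12.5+(-25.3))/3)
= (4.7, 2.3667)

(4.7, 2.3667)


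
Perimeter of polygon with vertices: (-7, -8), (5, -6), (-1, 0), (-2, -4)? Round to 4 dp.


Sides: (-7, -8)->(5, -6): sqrt(148) = 12.165525, (5, -6)->(-1, 0): sqrt(72) = 8.485281, (-1, 0)->(-2, -4): sqrt(17) = 4.123106, (-2, -4)->(-7, -8): sqrt(41) = 6.403124
Sum = 31.177036
Perimeter = 31.177

31.177


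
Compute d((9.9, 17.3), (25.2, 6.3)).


dx=15.3, dy=-11
d^2 = 15.3^2 + (-11)^2 = 355.09
d = sqrt(355.09) = 18.8438

18.8438


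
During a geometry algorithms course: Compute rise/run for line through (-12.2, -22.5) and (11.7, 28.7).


slope = (y2-y1)/(x2-x1) = (28.7-(-22.5))/(11.7-(-12.2)) = 51.2/23.9 = 2.1423

2.1423


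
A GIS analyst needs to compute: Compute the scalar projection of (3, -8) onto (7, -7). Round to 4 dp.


u.v = 77, |v| = sqrt(98) = 9.8995
Scalar projection = u.v / |v| = 77 / sqrt(98) = 7.7782

7.7782


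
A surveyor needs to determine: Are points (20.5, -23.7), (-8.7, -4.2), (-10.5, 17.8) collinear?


Cross product: ((-8.7)-20.5)*(17.8-(-23.7)) - ((-4.2)-(-23.7))*((-10.5)-20.5)
= -607.3

No, not collinear


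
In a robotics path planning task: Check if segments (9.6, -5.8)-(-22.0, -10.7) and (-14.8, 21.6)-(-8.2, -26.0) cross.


Cross products: d1=980.6, d2=-555.9, d3=-985.4, d4=551.1
d1*d2 < 0 and d3*d4 < 0? yes

Yes, they intersect


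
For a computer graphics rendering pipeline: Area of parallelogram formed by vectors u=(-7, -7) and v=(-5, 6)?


|u x v| = |(-7)*6 - (-7)*(-5)|
= |(-42) - 35| = 77

77


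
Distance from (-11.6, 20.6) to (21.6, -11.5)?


dx=33.2, dy=-32.1
d^2 = 33.2^2 + (-32.1)^2 = 2132.65
d = sqrt(2132.65) = 46.1806

46.1806


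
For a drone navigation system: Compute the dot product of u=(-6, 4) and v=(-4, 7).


u . v = u_x*v_x + u_y*v_y = (-6)*(-4) + 4*7
= 24 + 28 = 52

52


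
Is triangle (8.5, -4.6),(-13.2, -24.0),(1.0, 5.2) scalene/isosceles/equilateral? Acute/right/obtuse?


Side lengths squared: AB^2=847.25, BC^2=1054.28, CA^2=152.29
Sorted: [152.29, 847.25, 1054.28]
By sides: Scalene, By angles: Obtuse

Scalene, Obtuse


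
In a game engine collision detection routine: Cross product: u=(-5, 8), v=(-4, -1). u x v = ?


u x v = u_x*v_y - u_y*v_x = (-5)*(-1) - 8*(-4)
= 5 - (-32) = 37

37


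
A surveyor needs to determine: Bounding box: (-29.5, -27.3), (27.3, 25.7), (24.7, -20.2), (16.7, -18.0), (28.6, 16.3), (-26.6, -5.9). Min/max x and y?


x range: [-29.5, 28.6]
y range: [-27.3, 25.7]
Bounding box: (-29.5,-27.3) to (28.6,25.7)

(-29.5,-27.3) to (28.6,25.7)


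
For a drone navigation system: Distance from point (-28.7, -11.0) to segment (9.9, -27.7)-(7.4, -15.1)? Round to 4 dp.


Project P onto AB: t = 1 (clamped to [0,1])
Closest point on segment: (7.4, -15.1)
Distance: 36.3321

36.3321


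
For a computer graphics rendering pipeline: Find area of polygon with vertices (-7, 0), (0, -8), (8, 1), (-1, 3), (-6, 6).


Shoelace sum: ((-7)*(-8) - 0*0) + (0*1 - 8*(-8)) + (8*3 - (-1)*1) + ((-1)*6 - (-6)*3) + ((-6)*0 - (-7)*6)
= 199
Area = |199|/2 = 99.5

99.5


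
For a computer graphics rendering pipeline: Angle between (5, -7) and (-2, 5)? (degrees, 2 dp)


u.v = -45, |u| = sqrt(74) = 8.6023, |v| = sqrt(29) = 5.3852
cos(theta) = u.v/(|u||v|) = -45/sqrt(2146) = -0.971399
theta = acos(-0.971399) = 166.26 degrees

166.26 degrees


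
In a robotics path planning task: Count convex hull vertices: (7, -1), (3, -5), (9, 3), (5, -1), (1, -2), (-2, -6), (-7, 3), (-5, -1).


Convex hull vertices (CCW): (-7, 3), (-5, -1), (-2, -6), (3, -5), (7, -1), (9, 3)
Count = 6

6


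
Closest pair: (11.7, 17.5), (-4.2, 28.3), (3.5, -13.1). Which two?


d(P0,P1) = 19.2211, d(P0,P2) = 31.6796, d(P1,P2) = 42.11
Closest: P0 and P1

Closest pair: (11.7, 17.5) and (-4.2, 28.3), distance = 19.2211


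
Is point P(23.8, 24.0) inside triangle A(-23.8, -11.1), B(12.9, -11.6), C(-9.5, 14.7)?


Cross products: AB x AP = 1311.97, BC x BP = -1084.11, CA x CP = 726.15
All same sign? no

No, outside


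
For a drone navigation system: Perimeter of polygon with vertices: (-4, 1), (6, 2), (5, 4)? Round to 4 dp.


Sides: (-4, 1)->(6, 2): sqrt(101) = 10.049876, (6, 2)->(5, 4): sqrt(5) = 2.236068, (5, 4)->(-4, 1): sqrt(90) = 9.486833
Sum = 21.772777
Perimeter = 21.7728

21.7728


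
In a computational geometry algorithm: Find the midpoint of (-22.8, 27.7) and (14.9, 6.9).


M = (((-22.8)+14.9)/2, (27.7+6.9)/2)
= (-3.95, 17.3)

(-3.95, 17.3)


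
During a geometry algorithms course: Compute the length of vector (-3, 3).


|u| = sqrt((-3)^2 + 3^2) = sqrt(18) = 4.2426

4.2426


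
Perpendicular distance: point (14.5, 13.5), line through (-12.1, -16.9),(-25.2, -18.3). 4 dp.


|cross product| = 361
|line direction| = sqrt(173.57) = 13.1746
Distance = 361/sqrt(173.57) = 27.4012

27.4012


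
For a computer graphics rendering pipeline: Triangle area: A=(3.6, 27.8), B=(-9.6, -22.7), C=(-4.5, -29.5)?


Area = |x_A(y_B-y_C) + x_B(y_C-y_A) + x_C(y_A-y_B)|/2
= |24.48 + 550.08 + (-227.25)|/2
= 347.31/2 = 173.655

173.655


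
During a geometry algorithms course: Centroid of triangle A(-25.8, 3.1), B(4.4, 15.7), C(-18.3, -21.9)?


Centroid = ((x_A+x_B+x_C)/3, (y_A+y_B+y_C)/3)
= (((-25.8)+4.4+(-18.3))/3, (3.1+15.7+(-21.9))/3)
= (-13.2333, -1.0333)

(-13.2333, -1.0333)


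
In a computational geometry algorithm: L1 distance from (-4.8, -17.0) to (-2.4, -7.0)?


|(-4.8)-(-2.4)| + |(-17)-(-7)| = 2.4 + 10 = 12.4

12.4


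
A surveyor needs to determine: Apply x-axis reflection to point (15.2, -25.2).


Reflection over x-axis: (x,y) -> (x,-y)
(15.2, -25.2) -> (15.2, 25.2)

(15.2, 25.2)


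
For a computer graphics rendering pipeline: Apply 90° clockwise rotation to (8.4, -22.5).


90° CW: (x,y) -> (y, -x)
(8.4,-22.5) -> (-22.5, -8.4)

(-22.5, -8.4)


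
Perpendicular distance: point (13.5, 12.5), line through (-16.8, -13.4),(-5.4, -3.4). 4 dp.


|cross product| = 7.74
|line direction| = sqrt(229.96) = 15.1644
Distance = 7.74/sqrt(229.96) = 0.5104

0.5104


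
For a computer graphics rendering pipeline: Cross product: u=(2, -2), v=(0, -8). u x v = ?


u x v = u_x*v_y - u_y*v_x = 2*(-8) - (-2)*0
= (-16) - 0 = -16

-16


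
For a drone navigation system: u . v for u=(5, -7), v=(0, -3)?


u . v = u_x*v_x + u_y*v_y = 5*0 + (-7)*(-3)
= 0 + 21 = 21

21


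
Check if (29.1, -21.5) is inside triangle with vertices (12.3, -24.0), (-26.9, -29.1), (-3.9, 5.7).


Cross products: AB x AP = -12.32, BC x BP = -1774, CA x CP = 539.46
All same sign? no

No, outside


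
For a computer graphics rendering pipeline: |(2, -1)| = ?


|u| = sqrt(2^2 + (-1)^2) = sqrt(5) = 2.2361

2.2361


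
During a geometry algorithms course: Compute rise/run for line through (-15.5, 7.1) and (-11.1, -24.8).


slope = (y2-y1)/(x2-x1) = ((-24.8)-7.1)/((-11.1)-(-15.5)) = (-31.9)/4.4 = -7.25

-7.25


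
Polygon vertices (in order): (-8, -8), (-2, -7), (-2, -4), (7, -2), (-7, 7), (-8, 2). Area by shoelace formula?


Shoelace sum: ((-8)*(-7) - (-2)*(-8)) + ((-2)*(-4) - (-2)*(-7)) + ((-2)*(-2) - 7*(-4)) + (7*7 - (-7)*(-2)) + ((-7)*2 - (-8)*7) + ((-8)*(-8) - (-8)*2)
= 223
Area = |223|/2 = 111.5

111.5


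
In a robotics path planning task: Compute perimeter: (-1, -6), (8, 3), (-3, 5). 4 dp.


Sides: (-1, -6)->(8, 3): sqrt(162) = 12.727922, (8, 3)->(-3, 5): sqrt(125) = 11.18034, (-3, 5)->(-1, -6): sqrt(125) = 11.18034
Sum = 35.088602
Perimeter = 35.0886

35.0886


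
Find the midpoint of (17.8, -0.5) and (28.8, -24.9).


M = ((17.8+28.8)/2, ((-0.5)+(-24.9))/2)
= (23.3, -12.7)

(23.3, -12.7)


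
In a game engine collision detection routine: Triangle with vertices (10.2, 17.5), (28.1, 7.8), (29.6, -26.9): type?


Side lengths squared: AB^2=414.5, BC^2=1206.34, CA^2=2347.72
Sorted: [414.5, 1206.34, 2347.72]
By sides: Scalene, By angles: Obtuse

Scalene, Obtuse


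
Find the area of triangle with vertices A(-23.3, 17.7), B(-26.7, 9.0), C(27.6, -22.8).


Area = |x_A(y_B-y_C) + x_B(y_C-y_A) + x_C(y_A-y_B)|/2
= |(-740.94) + 1081.35 + 240.12|/2
= 580.53/2 = 290.265

290.265


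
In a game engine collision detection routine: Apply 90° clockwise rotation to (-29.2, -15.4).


90° CW: (x,y) -> (y, -x)
(-29.2,-15.4) -> (-15.4, 29.2)

(-15.4, 29.2)


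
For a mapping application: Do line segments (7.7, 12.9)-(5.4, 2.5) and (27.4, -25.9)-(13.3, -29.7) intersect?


Cross products: d1=-621.94, d2=-484.04, d3=294.12, d4=156.22
d1*d2 < 0 and d3*d4 < 0? no

No, they don't intersect


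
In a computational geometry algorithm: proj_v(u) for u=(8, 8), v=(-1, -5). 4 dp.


u.v = -48, |v| = sqrt(26) = 5.099
Scalar projection = u.v / |v| = -48 / sqrt(26) = -9.4136

-9.4136


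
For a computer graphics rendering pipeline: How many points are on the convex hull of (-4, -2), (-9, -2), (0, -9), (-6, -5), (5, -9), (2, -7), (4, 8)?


Convex hull vertices (CCW): (-9, -2), (-6, -5), (0, -9), (5, -9), (4, 8)
Count = 5

5


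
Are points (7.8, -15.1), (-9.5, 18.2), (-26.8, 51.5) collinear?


Cross product: ((-9.5)-7.8)*(51.5-(-15.1)) - (18.2-(-15.1))*((-26.8)-7.8)
= 0

Yes, collinear


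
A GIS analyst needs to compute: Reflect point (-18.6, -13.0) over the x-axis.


Reflection over x-axis: (x,y) -> (x,-y)
(-18.6, -13) -> (-18.6, 13)

(-18.6, 13)


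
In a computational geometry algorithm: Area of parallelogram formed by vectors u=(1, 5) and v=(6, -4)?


|u x v| = |1*(-4) - 5*6|
= |(-4) - 30| = 34

34


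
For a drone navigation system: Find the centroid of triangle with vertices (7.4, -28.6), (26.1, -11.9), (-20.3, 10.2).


Centroid = ((x_A+x_B+x_C)/3, (y_A+y_B+y_C)/3)
= ((7.4+26.1+(-20.3))/3, ((-28.6)+(-11.9)+10.2)/3)
= (4.4, -10.1)

(4.4, -10.1)


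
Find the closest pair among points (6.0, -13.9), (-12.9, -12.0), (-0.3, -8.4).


d(P0,P1) = 18.9953, d(P0,P2) = 8.363, d(P1,P2) = 13.1042
Closest: P0 and P2

Closest pair: (6.0, -13.9) and (-0.3, -8.4), distance = 8.363


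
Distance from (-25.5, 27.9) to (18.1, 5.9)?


dx=43.6, dy=-22
d^2 = 43.6^2 + (-22)^2 = 2384.96
d = sqrt(2384.96) = 48.8361

48.8361


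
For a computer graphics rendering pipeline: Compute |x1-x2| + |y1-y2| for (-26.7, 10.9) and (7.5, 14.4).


|(-26.7)-7.5| + |10.9-14.4| = 34.2 + 3.5 = 37.7

37.7


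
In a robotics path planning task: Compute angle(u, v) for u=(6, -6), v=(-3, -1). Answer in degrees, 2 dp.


u.v = -12, |u| = sqrt(72) = 8.4853, |v| = sqrt(10) = 3.1623
cos(theta) = u.v/(|u||v|) = -12/sqrt(720) = -0.447214
theta = acos(-0.447214) = 116.57 degrees

116.57 degrees


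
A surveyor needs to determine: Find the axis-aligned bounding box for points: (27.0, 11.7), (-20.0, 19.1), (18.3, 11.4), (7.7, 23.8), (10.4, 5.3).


x range: [-20, 27]
y range: [5.3, 23.8]
Bounding box: (-20,5.3) to (27,23.8)

(-20,5.3) to (27,23.8)


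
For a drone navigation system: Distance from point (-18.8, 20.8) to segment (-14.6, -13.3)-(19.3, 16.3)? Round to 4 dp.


Project P onto AB: t = 0.4281 (clamped to [0,1])
Closest point on segment: (-0.0888, -0.6294)
Distance: 28.4487

28.4487


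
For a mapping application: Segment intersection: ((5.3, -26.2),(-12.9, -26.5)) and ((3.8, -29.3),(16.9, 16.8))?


Cross products: d1=-28.54, d2=806.55, d3=55.97, d4=-779.12
d1*d2 < 0 and d3*d4 < 0? yes

Yes, they intersect


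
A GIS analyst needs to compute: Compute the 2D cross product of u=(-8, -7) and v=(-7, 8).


u x v = u_x*v_y - u_y*v_x = (-8)*8 - (-7)*(-7)
= (-64) - 49 = -113

-113


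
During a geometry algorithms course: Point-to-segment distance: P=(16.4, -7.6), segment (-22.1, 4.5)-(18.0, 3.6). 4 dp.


Project P onto AB: t = 0.9664 (clamped to [0,1])
Closest point on segment: (16.6521, 3.6303)
Distance: 11.2331

11.2331


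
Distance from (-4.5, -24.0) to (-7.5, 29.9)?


dx=-3, dy=53.9
d^2 = (-3)^2 + 53.9^2 = 2914.21
d = sqrt(2914.21) = 53.9834

53.9834


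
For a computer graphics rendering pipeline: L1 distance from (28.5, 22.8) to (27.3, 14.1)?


|28.5-27.3| + |22.8-14.1| = 1.2 + 8.7 = 9.9

9.9


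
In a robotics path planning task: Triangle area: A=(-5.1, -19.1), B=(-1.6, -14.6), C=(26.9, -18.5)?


Area = |x_A(y_B-y_C) + x_B(y_C-y_A) + x_C(y_A-y_B)|/2
= |(-19.89) + (-0.96) + (-121.05)|/2
= 141.9/2 = 70.95

70.95


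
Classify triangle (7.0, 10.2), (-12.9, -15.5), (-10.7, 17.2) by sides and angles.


Side lengths squared: AB^2=1056.5, BC^2=1074.13, CA^2=362.29
Sorted: [362.29, 1056.5, 1074.13]
By sides: Scalene, By angles: Acute

Scalene, Acute


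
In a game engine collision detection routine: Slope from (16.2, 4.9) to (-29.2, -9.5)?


slope = (y2-y1)/(x2-x1) = ((-9.5)-4.9)/((-29.2)-16.2) = (-14.4)/(-45.4) = 0.3172

0.3172


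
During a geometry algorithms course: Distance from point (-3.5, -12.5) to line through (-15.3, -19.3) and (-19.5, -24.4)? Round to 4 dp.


|cross product| = 31.62
|line direction| = sqrt(43.65) = 6.6068
Distance = 31.62/sqrt(43.65) = 4.786

4.786


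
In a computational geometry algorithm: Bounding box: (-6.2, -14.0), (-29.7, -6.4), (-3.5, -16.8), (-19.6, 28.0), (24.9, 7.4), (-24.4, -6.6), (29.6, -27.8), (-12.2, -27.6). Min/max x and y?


x range: [-29.7, 29.6]
y range: [-27.8, 28]
Bounding box: (-29.7,-27.8) to (29.6,28)

(-29.7,-27.8) to (29.6,28)


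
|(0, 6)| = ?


|u| = sqrt(0^2 + 6^2) = sqrt(36) = 6

6


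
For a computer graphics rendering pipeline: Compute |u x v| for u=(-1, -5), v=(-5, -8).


|u x v| = |(-1)*(-8) - (-5)*(-5)|
= |8 - 25| = 17

17


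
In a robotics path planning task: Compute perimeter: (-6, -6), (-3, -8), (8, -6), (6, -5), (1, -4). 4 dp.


Sides: (-6, -6)->(-3, -8): sqrt(13) = 3.605551, (-3, -8)->(8, -6): sqrt(125) = 11.18034, (8, -6)->(6, -5): sqrt(5) = 2.236068, (6, -5)->(1, -4): sqrt(26) = 5.09902, (1, -4)->(-6, -6): sqrt(53) = 7.28011
Sum = 29.401089
Perimeter = 29.4011

29.4011


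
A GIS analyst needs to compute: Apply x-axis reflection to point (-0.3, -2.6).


Reflection over x-axis: (x,y) -> (x,-y)
(-0.3, -2.6) -> (-0.3, 2.6)

(-0.3, 2.6)


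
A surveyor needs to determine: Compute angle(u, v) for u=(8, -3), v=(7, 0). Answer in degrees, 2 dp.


u.v = 56, |u| = sqrt(73) = 8.544, |v| = sqrt(49) = 7
cos(theta) = u.v/(|u||v|) = 56/sqrt(3577) = 0.936329
theta = acos(0.936329) = 20.56 degrees

20.56 degrees


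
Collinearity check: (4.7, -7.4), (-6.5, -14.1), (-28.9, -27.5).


Cross product: ((-6.5)-4.7)*((-27.5)-(-7.4)) - ((-14.1)-(-7.4))*((-28.9)-4.7)
= 0

Yes, collinear


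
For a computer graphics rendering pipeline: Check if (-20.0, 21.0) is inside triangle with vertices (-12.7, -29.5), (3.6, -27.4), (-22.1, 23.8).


Cross products: AB x AP = 838.48, BC x BP = -35.56, CA x CP = 85.61
All same sign? no

No, outside


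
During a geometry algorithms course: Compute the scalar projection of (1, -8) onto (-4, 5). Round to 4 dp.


u.v = -44, |v| = sqrt(41) = 6.4031
Scalar projection = u.v / |v| = -44 / sqrt(41) = -6.8716

-6.8716


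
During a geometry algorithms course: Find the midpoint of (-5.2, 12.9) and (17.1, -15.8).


M = (((-5.2)+17.1)/2, (12.9+(-15.8))/2)
= (5.95, -1.45)

(5.95, -1.45)


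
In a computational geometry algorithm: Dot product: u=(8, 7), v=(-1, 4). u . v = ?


u . v = u_x*v_x + u_y*v_y = 8*(-1) + 7*4
= (-8) + 28 = 20

20
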